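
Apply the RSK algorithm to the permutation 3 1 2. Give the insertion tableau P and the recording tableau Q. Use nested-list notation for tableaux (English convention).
Insert each entry of the permutation into P by Schensted row insertion, recording in Q the position of each new cell.

Insert 3: appended to row 1. P = [[3]].
Insert 1: 1 bumps 3 from row 1; 3 starts row 2. P = [[1], [3]].
Insert 2: appended to row 1. P = [[1, 2], [3]].

So P = [[1, 2], [3]], Q = [[1, 3], [2]].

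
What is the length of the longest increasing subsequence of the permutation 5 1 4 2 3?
3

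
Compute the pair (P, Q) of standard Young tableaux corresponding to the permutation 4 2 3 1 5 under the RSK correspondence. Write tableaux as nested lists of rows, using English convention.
P = [[1, 3, 5], [2], [4]], Q = [[1, 3, 5], [2], [4]]

Insert each entry of the permutation into P by Schensted row insertion, recording in Q the position of each new cell.

Insert 4: appended to row 1. P = [[4]].
Insert 2: 2 bumps 4 from row 1; 4 starts row 2. P = [[2], [4]].
Insert 3: appended to row 1. P = [[2, 3], [4]].
Insert 1: 1 bumps 2 from row 1; 2 bumps 4 from row 2; 4 starts row 3. P = [[1, 3], [2], [4]].
Insert 5: appended to row 1. P = [[1, 3, 5], [2], [4]].

So P = [[1, 3, 5], [2], [4]], Q = [[1, 3, 5], [2], [4]].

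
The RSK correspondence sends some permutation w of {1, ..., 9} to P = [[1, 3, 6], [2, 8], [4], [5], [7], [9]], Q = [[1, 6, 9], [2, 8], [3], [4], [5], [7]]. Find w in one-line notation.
Reverse RSK: for i = n, n-1, ..., 1, locate i in Q, remove the corresponding corner cell from P, and reverse-bump its entry up through P; the value ejected from row 1 is w(i).

So w = 9 7 5 4 2 8 1 3 6.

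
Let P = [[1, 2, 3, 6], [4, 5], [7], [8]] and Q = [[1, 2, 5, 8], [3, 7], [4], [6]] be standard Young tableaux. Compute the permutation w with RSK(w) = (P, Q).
Reverse the RSK construction: for i from n down to 1, find the cell of Q containing i, remove the entry at that cell from P, and reverse-bump it up through P; the value ejected from row 1 is w(i).

Step i=8: Q has 8 at row 1, column 4; remove that cell from P, ejecting 6. So w(8) = 6. P is now [[1, 2, 3], [4, 5], [7], [8]].
Step i=7: Q has 7 at row 2, column 2; remove 5 from row 2 of P and reverse-bump: 5 enters row 1 and ejects 3. So w(7) = 3. P is now [[1, 2, 5], [4], [7], [8]].
Step i=6: Q has 6 at row 4, column 1; remove 8 from row 4 of P and reverse-bump: 8 enters row 3 and ejects 7; 7 enters row 2 and ejects 4; 4 enters row 1 and ejects 2. So w(6) = 2. P is now [[1, 4, 5], [7], [8]].
Step i=5: Q has 5 at row 1, column 3; remove that cell from P, ejecting 5. So w(5) = 5. P is now [[1, 4], [7], [8]].
Step i=4: Q has 4 at row 3, column 1; remove 8 from row 3 of P and reverse-bump: 8 enters row 2 and ejects 7; 7 enters row 1 and ejects 4. So w(4) = 4. P is now [[1, 7], [8]].
Step i=3: Q has 3 at row 2, column 1; remove 8 from row 2 of P and reverse-bump: 8 enters row 1 and ejects 7. So w(3) = 7. P is now [[1, 8]].
Step i=2: Q has 2 at row 1, column 2; remove that cell from P, ejecting 8. So w(2) = 8. P is now [[1]].
Step i=1: Q has 1 at row 1, column 1; remove that cell from P, ejecting 1. So w(1) = 1. P is now [].

So w = 1 8 7 4 5 2 3 6.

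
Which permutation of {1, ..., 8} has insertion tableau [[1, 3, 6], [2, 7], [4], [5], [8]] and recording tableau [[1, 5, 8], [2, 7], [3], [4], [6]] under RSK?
8 5 4 2 7 1 3 6

Reverse the RSK construction: for i from n down to 1, find the cell of Q containing i, remove the entry at that cell from P, and reverse-bump it up through P; the value ejected from row 1 is w(i).

Step i=8: Q has 8 at row 1, column 3; remove that cell from P, ejecting 6. So w(8) = 6. P is now [[1, 3], [2, 7], [4], [5], [8]].
Step i=7: Q has 7 at row 2, column 2; remove 7 from row 2 of P and reverse-bump: 7 enters row 1 and ejects 3. So w(7) = 3. P is now [[1, 7], [2], [4], [5], [8]].
Step i=6: Q has 6 at row 5, column 1; remove 8 from row 5 of P and reverse-bump: 8 enters row 4 and ejects 5; 5 enters row 3 and ejects 4; 4 enters row 2 and ejects 2; 2 enters row 1 and ejects 1. So w(6) = 1. P is now [[2, 7], [4], [5], [8]].
Step i=5: Q has 5 at row 1, column 2; remove that cell from P, ejecting 7. So w(5) = 7. P is now [[2], [4], [5], [8]].
Step i=4: Q has 4 at row 4, column 1; remove 8 from row 4 of P and reverse-bump: 8 enters row 3 and ejects 5; 5 enters row 2 and ejects 4; 4 enters row 1 and ejects 2. So w(4) = 2. P is now [[4], [5], [8]].
Step i=3: Q has 3 at row 3, column 1; remove 8 from row 3 of P and reverse-bump: 8 enters row 2 and ejects 5; 5 enters row 1 and ejects 4. So w(3) = 4. P is now [[5], [8]].
Step i=2: Q has 2 at row 2, column 1; remove 8 from row 2 of P and reverse-bump: 8 enters row 1 and ejects 5. So w(2) = 5. P is now [[8]].
Step i=1: Q has 1 at row 1, column 1; remove that cell from P, ejecting 8. So w(1) = 8. P is now [].

So w = 8 5 4 2 7 1 3 6.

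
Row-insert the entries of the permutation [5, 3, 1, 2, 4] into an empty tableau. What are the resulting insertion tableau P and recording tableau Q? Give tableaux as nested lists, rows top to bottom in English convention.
P = [[1, 2, 4], [3], [5]], Q = [[1, 4, 5], [2], [3]]

Insert each entry of the permutation into P by Schensted row insertion, recording in Q the position of each new cell.

After inserting 5: P = [[5]].
After inserting 3: P = [[3], [5]].
After inserting 1: P = [[1], [3], [5]].
After inserting 2: P = [[1, 2], [3], [5]].
After inserting 4: P = [[1, 2, 4], [3], [5]].

So P = [[1, 2, 4], [3], [5]], Q = [[1, 4, 5], [2], [3]].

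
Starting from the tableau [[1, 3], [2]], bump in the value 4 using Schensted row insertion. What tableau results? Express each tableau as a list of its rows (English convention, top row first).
4 is larger than every entry of row 1, so it is appended to row 1. The new tableau is [[1, 3, 4], [2]].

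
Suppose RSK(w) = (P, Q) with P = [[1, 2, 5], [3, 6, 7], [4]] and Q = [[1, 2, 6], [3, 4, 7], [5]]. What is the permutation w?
Reverse the RSK construction: for i from n down to 1, find the cell of Q containing i, remove the entry at that cell from P, and reverse-bump it up through P; the value ejected from row 1 is w(i).

Step i=7: Q has 7 at row 2, column 3; remove 7 from row 2 of P and reverse-bump: 7 enters row 1 and ejects 5. So w(7) = 5. P is now [[1, 2, 7], [3, 6], [4]].
Step i=6: Q has 6 at row 1, column 3; remove that cell from P, ejecting 7. So w(6) = 7. P is now [[1, 2], [3, 6], [4]].
Step i=5: Q has 5 at row 3, column 1; remove 4 from row 3 of P and reverse-bump: 4 enters row 2 and ejects 3; 3 enters row 1 and ejects 2. So w(5) = 2. P is now [[1, 3], [4, 6]].
Step i=4: Q has 4 at row 2, column 2; remove 6 from row 2 of P and reverse-bump: 6 enters row 1 and ejects 3. So w(4) = 3. P is now [[1, 6], [4]].
Step i=3: Q has 3 at row 2, column 1; remove 4 from row 2 of P and reverse-bump: 4 enters row 1 and ejects 1. So w(3) = 1. P is now [[4, 6]].
Step i=2: Q has 2 at row 1, column 2; remove that cell from P, ejecting 6. So w(2) = 6. P is now [[4]].
Step i=1: Q has 1 at row 1, column 1; remove that cell from P, ejecting 4. So w(1) = 4. P is now [].

So w = 4 6 1 3 2 7 5.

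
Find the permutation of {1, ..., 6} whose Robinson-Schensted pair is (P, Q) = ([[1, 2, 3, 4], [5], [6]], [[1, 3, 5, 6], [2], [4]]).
6 1 5 2 3 4

Reverse the RSK construction: for i from n down to 1, find the cell of Q containing i, remove the entry at that cell from P, and reverse-bump it up through P; the value ejected from row 1 is w(i).

Step i=6: Q has 6 at row 1, column 4; remove that cell from P, ejecting 4. So w(6) = 4. P is now [[1, 2, 3], [5], [6]].
Step i=5: Q has 5 at row 1, column 3; remove that cell from P, ejecting 3. So w(5) = 3. P is now [[1, 2], [5], [6]].
Step i=4: Q has 4 at row 3, column 1; remove 6 from row 3 of P and reverse-bump: 6 enters row 2 and ejects 5; 5 enters row 1 and ejects 2. So w(4) = 2. P is now [[1, 5], [6]].
Step i=3: Q has 3 at row 1, column 2; remove that cell from P, ejecting 5. So w(3) = 5. P is now [[1], [6]].
Step i=2: Q has 2 at row 2, column 1; remove 6 from row 2 of P and reverse-bump: 6 enters row 1 and ejects 1. So w(2) = 1. P is now [[6]].
Step i=1: Q has 1 at row 1, column 1; remove that cell from P, ejecting 6. So w(1) = 6. P is now [].

So w = 6 1 5 2 3 4.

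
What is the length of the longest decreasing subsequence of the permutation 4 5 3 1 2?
3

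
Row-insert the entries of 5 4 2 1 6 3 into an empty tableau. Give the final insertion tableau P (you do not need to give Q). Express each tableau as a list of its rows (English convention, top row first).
Insert 5: appended to row 1. P = [[5]].
Insert 4: 4 bumps 5 from row 1; 5 starts row 2. P = [[4], [5]].
Insert 2: 2 bumps 4 from row 1; 4 bumps 5 from row 2; 5 starts row 3. P = [[2], [4], [5]].
Insert 1: 1 bumps 2 from row 1; 2 bumps 4 from row 2; 4 bumps 5 from row 3; 5 starts row 4. P = [[1], [2], [4], [5]].
Insert 6: appended to row 1. P = [[1, 6], [2], [4], [5]].
Insert 3: 3 bumps 6 from row 1; 6 appends to row 2. P = [[1, 3], [2, 6], [4], [5]].

So P = [[1, 3], [2, 6], [4], [5]].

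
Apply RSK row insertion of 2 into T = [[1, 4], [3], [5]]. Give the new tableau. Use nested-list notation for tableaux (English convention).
In row 1, 2 replaces 4 (the leftmost entry greater than 2); 4 is bumped to row 2. 4 is appended to row 2. The new tableau is [[1, 2], [3, 4], [5]].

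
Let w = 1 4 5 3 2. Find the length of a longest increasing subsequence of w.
3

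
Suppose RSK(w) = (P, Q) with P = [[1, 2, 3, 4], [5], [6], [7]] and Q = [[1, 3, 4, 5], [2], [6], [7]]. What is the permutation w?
7 1 2 3 6 5 4

Reverse RSK: for i = n, n-1, ..., 1, locate i in Q, remove the corresponding corner cell from P, and reverse-bump its entry up through P; the value ejected from row 1 is w(i).

So w = 7 1 2 3 6 5 4.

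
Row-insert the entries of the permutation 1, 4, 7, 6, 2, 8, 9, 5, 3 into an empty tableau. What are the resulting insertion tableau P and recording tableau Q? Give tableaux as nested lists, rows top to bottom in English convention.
P = [[1, 2, 3, 8, 9], [4, 5], [6], [7]], Q = [[1, 2, 3, 6, 7], [4, 8], [5], [9]]

Insert each entry of the permutation into P by Schensted row insertion, recording in Q the position of each new cell.

Insert 1: appended to row 1. P = [[1]].
Insert 4: appended to row 1. P = [[1, 4]].
Insert 7: appended to row 1. P = [[1, 4, 7]].
Insert 6: 6 bumps 7 from row 1; 7 starts row 2. P = [[1, 4, 6], [7]].
Insert 2: 2 bumps 4 from row 1; 4 bumps 7 from row 2; 7 starts row 3. P = [[1, 2, 6], [4], [7]].
Insert 8: appended to row 1. P = [[1, 2, 6, 8], [4], [7]].
Insert 9: appended to row 1. P = [[1, 2, 6, 8, 9], [4], [7]].
Insert 5: 5 bumps 6 from row 1; 6 appends to row 2. P = [[1, 2, 5, 8, 9], [4, 6], [7]].
Insert 3: 3 bumps 5 from row 1; 5 bumps 6 from row 2; 6 bumps 7 from row 3; 7 starts row 4. P = [[1, 2, 3, 8, 9], [4, 5], [6], [7]].

So P = [[1, 2, 3, 8, 9], [4, 5], [6], [7]], Q = [[1, 2, 3, 6, 7], [4, 8], [5], [9]].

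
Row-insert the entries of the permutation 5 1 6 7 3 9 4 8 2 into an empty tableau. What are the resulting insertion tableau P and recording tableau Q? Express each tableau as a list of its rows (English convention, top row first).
P = [[1, 2, 4, 8], [3, 6, 7, 9], [5]], Q = [[1, 3, 4, 6], [2, 5, 7, 8], [9]]

Insert each entry of the permutation into P by Schensted row insertion, recording in Q the position of each new cell.

Insert 5: appended to row 1. P = [[5]], Q = [[1]].
Insert 1: 1 bumps 5 from row 1; 5 starts row 2. P = [[1], [5]], Q = [[1], [2]].
Insert 6: appended to row 1. P = [[1, 6], [5]], Q = [[1, 3], [2]].
Insert 7: appended to row 1. P = [[1, 6, 7], [5]], Q = [[1, 3, 4], [2]].
Insert 3: 3 bumps 6 from row 1; 6 appends to row 2. P = [[1, 3, 7], [5, 6]], Q = [[1, 3, 4], [2, 5]].
Insert 9: appended to row 1. P = [[1, 3, 7, 9], [5, 6]], Q = [[1, 3, 4, 6], [2, 5]].
Insert 4: 4 bumps 7 from row 1; 7 appends to row 2. P = [[1, 3, 4, 9], [5, 6, 7]], Q = [[1, 3, 4, 6], [2, 5, 7]].
Insert 8: 8 bumps 9 from row 1; 9 appends to row 2. P = [[1, 3, 4, 8], [5, 6, 7, 9]], Q = [[1, 3, 4, 6], [2, 5, 7, 8]].
Insert 2: 2 bumps 3 from row 1; 3 bumps 5 from row 2; 5 starts row 3. P = [[1, 2, 4, 8], [3, 6, 7, 9], [5]], Q = [[1, 3, 4, 6], [2, 5, 7, 8], [9]].

So P = [[1, 2, 4, 8], [3, 6, 7, 9], [5]], Q = [[1, 3, 4, 6], [2, 5, 7, 8], [9]].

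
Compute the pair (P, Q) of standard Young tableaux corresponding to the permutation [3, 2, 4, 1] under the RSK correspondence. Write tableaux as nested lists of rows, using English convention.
P = [[1, 4], [2], [3]], Q = [[1, 3], [2], [4]]

Insert each entry of the permutation into P by Schensted row insertion, recording in Q the position of each new cell.

Insert 3: appended to row 1. P = [[3]].
Insert 2: 2 bumps 3 from row 1; 3 starts row 2. P = [[2], [3]].
Insert 4: appended to row 1. P = [[2, 4], [3]].
Insert 1: 1 bumps 2 from row 1; 2 bumps 3 from row 2; 3 starts row 3. P = [[1, 4], [2], [3]].

So P = [[1, 4], [2], [3]], Q = [[1, 3], [2], [4]].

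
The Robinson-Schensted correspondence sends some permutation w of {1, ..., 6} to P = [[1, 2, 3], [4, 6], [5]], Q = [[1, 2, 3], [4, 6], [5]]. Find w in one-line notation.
Reverse the RSK construction: for i from n down to 1, find the cell of Q containing i, remove the entry at that cell from P, and reverse-bump it up through P; the value ejected from row 1 is w(i).

Step i=6: Q has 6 at row 2, column 2; remove 6 from row 2 of P and reverse-bump: 6 enters row 1 and ejects 3. So w(6) = 3. P is now [[1, 2, 6], [4], [5]].
Step i=5: Q has 5 at row 3, column 1; remove 5 from row 3 of P and reverse-bump: 5 enters row 2 and ejects 4; 4 enters row 1 and ejects 2. So w(5) = 2. P is now [[1, 4, 6], [5]].
Step i=4: Q has 4 at row 2, column 1; remove 5 from row 2 of P and reverse-bump: 5 enters row 1 and ejects 4. So w(4) = 4. P is now [[1, 5, 6]].
Step i=3: Q has 3 at row 1, column 3; remove that cell from P, ejecting 6. So w(3) = 6. P is now [[1, 5]].
Step i=2: Q has 2 at row 1, column 2; remove that cell from P, ejecting 5. So w(2) = 5. P is now [[1]].
Step i=1: Q has 1 at row 1, column 1; remove that cell from P, ejecting 1. So w(1) = 1. P is now [].

So w = 1 5 6 4 2 3.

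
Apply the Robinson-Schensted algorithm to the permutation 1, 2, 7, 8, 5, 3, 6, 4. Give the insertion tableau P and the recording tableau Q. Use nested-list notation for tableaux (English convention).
P = [[1, 2, 3, 4], [5, 6], [7, 8]], Q = [[1, 2, 3, 4], [5, 7], [6, 8]]

Insert each entry of the permutation into P by Schensted row insertion, recording in Q the position of each new cell.

Insert 1: appended to row 1. P = [[1]].
Insert 2: appended to row 1. P = [[1, 2]].
Insert 7: appended to row 1. P = [[1, 2, 7]].
Insert 8: appended to row 1. P = [[1, 2, 7, 8]].
Insert 5: 5 bumps 7 from row 1; 7 starts row 2. P = [[1, 2, 5, 8], [7]].
Insert 3: 3 bumps 5 from row 1; 5 bumps 7 from row 2; 7 starts row 3. P = [[1, 2, 3, 8], [5], [7]].
Insert 6: 6 bumps 8 from row 1; 8 appends to row 2. P = [[1, 2, 3, 6], [5, 8], [7]].
Insert 4: 4 bumps 6 from row 1; 6 bumps 8 from row 2; 8 appends to row 3. P = [[1, 2, 3, 4], [5, 6], [7, 8]].

So P = [[1, 2, 3, 4], [5, 6], [7, 8]], Q = [[1, 2, 3, 4], [5, 7], [6, 8]].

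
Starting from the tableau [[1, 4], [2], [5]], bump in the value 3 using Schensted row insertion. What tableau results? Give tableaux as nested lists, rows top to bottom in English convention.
In row 1, 3 replaces 4 (the leftmost entry greater than 3); 4 is bumped to row 2. 4 is appended to row 2. The new tableau is [[1, 3], [2, 4], [5]].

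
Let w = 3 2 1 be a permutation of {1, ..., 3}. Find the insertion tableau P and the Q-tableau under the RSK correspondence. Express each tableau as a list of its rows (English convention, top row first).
P = [[1], [2], [3]], Q = [[1], [2], [3]]

Insert each entry of the permutation into P by Schensted row insertion, recording in Q the position of each new cell.

Insert 3: appended to row 1. P = [[3]].
Insert 2: 2 bumps 3 from row 1; 3 starts row 2. P = [[2], [3]].
Insert 1: 1 bumps 2 from row 1; 2 bumps 3 from row 2; 3 starts row 3. P = [[1], [2], [3]].

So P = [[1], [2], [3]], Q = [[1], [2], [3]].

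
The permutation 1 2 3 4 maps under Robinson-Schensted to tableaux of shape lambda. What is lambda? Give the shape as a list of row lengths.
[4]

Row-insert each entry into an empty tableau.

After inserting 1: P = [[1]].
After inserting 2: P = [[1, 2]].
After inserting 3: P = [[1, 2, 3]].
After inserting 4: P = [[1, 2, 3, 4]].

The final insertion tableau P = [[1, 2, 3, 4]] has shape [4].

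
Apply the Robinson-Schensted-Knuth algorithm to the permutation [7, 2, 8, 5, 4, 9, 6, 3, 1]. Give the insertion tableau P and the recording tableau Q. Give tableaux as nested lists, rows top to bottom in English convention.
P = [[1, 3, 6], [2, 8, 9], [4], [5], [7]], Q = [[1, 3, 6], [2, 4, 7], [5], [8], [9]]

Insert each entry of the permutation into P by Schensted row insertion, recording in Q the position of each new cell.

Insert 7: appended to row 1. P = [[7]], Q = [[1]].
Insert 2: 2 bumps 7 from row 1; 7 starts row 2. P = [[2], [7]], Q = [[1], [2]].
Insert 8: appended to row 1. P = [[2, 8], [7]], Q = [[1, 3], [2]].
Insert 5: 5 bumps 8 from row 1; 8 appends to row 2. P = [[2, 5], [7, 8]], Q = [[1, 3], [2, 4]].
Insert 4: 4 bumps 5 from row 1; 5 bumps 7 from row 2; 7 starts row 3. P = [[2, 4], [5, 8], [7]], Q = [[1, 3], [2, 4], [5]].
Insert 9: appended to row 1. P = [[2, 4, 9], [5, 8], [7]], Q = [[1, 3, 6], [2, 4], [5]].
Insert 6: 6 bumps 9 from row 1; 9 appends to row 2. P = [[2, 4, 6], [5, 8, 9], [7]], Q = [[1, 3, 6], [2, 4, 7], [5]].
Insert 3: 3 bumps 4 from row 1; 4 bumps 5 from row 2; 5 bumps 7 from row 3; 7 starts row 4. P = [[2, 3, 6], [4, 8, 9], [5], [7]], Q = [[1, 3, 6], [2, 4, 7], [5], [8]].
Insert 1: 1 bumps 2 from row 1; 2 bumps 4 from row 2; 4 bumps 5 from row 3; 5 bumps 7 from row 4; 7 starts row 5. P = [[1, 3, 6], [2, 8, 9], [4], [5], [7]], Q = [[1, 3, 6], [2, 4, 7], [5], [8], [9]].

So P = [[1, 3, 6], [2, 8, 9], [4], [5], [7]], Q = [[1, 3, 6], [2, 4, 7], [5], [8], [9]].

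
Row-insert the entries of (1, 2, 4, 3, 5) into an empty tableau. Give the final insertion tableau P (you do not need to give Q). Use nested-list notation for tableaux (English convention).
Insert 1: appended to row 1. P = [[1]].
Insert 2: appended to row 1. P = [[1, 2]].
Insert 4: appended to row 1. P = [[1, 2, 4]].
Insert 3: 3 bumps 4 from row 1; 4 starts row 2. P = [[1, 2, 3], [4]].
Insert 5: appended to row 1. P = [[1, 2, 3, 5], [4]].

So P = [[1, 2, 3, 5], [4]].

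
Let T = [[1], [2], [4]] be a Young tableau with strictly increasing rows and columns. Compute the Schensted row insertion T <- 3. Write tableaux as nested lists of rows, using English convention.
3 is larger than every entry of row 1, so it is appended to row 1. The new tableau is [[1, 3], [2], [4]].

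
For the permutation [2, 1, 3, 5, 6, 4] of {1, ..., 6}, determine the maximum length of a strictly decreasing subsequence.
2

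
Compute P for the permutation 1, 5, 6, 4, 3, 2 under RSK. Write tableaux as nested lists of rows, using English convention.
Insert 1: appended to row 1. P = [[1]].
Insert 5: appended to row 1. P = [[1, 5]].
Insert 6: appended to row 1. P = [[1, 5, 6]].
Insert 4: 4 bumps 5 from row 1; 5 starts row 2. P = [[1, 4, 6], [5]].
Insert 3: 3 bumps 4 from row 1; 4 bumps 5 from row 2; 5 starts row 3. P = [[1, 3, 6], [4], [5]].
Insert 2: 2 bumps 3 from row 1; 3 bumps 4 from row 2; 4 bumps 5 from row 3; 5 starts row 4. P = [[1, 2, 6], [3], [4], [5]].

So P = [[1, 2, 6], [3], [4], [5]].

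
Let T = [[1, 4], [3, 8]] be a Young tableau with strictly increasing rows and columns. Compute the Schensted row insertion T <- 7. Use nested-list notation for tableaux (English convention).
[[1, 4, 7], [3, 8]]

7 is larger than every entry of row 1, so it is appended to row 1. The new tableau is [[1, 4, 7], [3, 8]].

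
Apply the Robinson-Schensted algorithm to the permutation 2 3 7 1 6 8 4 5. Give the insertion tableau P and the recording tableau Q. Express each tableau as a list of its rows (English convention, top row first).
P = [[1, 3, 4, 5], [2, 6, 8], [7]], Q = [[1, 2, 3, 6], [4, 5, 8], [7]]

Insert each entry of the permutation into P by Schensted row insertion, recording in Q the position of each new cell.

Insert 2: appended to row 1. P = [[2]].
Insert 3: appended to row 1. P = [[2, 3]].
Insert 7: appended to row 1. P = [[2, 3, 7]].
Insert 1: 1 bumps 2 from row 1; 2 starts row 2. P = [[1, 3, 7], [2]].
Insert 6: 6 bumps 7 from row 1; 7 appends to row 2. P = [[1, 3, 6], [2, 7]].
Insert 8: appended to row 1. P = [[1, 3, 6, 8], [2, 7]].
Insert 4: 4 bumps 6 from row 1; 6 bumps 7 from row 2; 7 starts row 3. P = [[1, 3, 4, 8], [2, 6], [7]].
Insert 5: 5 bumps 8 from row 1; 8 appends to row 2. P = [[1, 3, 4, 5], [2, 6, 8], [7]].

So P = [[1, 3, 4, 5], [2, 6, 8], [7]], Q = [[1, 2, 3, 6], [4, 5, 8], [7]].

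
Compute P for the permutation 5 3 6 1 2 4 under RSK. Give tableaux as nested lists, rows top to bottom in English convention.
Insert 5: appended to row 1. P = [[5]].
Insert 3: 3 bumps 5 from row 1; 5 starts row 2. P = [[3], [5]].
Insert 6: appended to row 1. P = [[3, 6], [5]].
Insert 1: 1 bumps 3 from row 1; 3 bumps 5 from row 2; 5 starts row 3. P = [[1, 6], [3], [5]].
Insert 2: 2 bumps 6 from row 1; 6 appends to row 2. P = [[1, 2], [3, 6], [5]].
Insert 4: appended to row 1. P = [[1, 2, 4], [3, 6], [5]].

So P = [[1, 2, 4], [3, 6], [5]].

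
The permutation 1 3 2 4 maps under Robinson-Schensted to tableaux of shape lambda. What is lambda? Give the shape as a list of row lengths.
[3, 1]

Row-insert each entry into an empty tableau.

After inserting 1: P = [[1]].
After inserting 3: P = [[1, 3]].
After inserting 2: P = [[1, 2], [3]].
After inserting 4: P = [[1, 2, 4], [3]].

The final insertion tableau P = [[1, 2, 4], [3]] has shape [3, 1].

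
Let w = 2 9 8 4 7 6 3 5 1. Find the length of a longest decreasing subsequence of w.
6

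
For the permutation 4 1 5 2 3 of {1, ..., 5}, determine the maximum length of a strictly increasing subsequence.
3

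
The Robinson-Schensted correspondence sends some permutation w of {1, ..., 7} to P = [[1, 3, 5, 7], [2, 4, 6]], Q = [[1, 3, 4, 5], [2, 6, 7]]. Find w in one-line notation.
2 1 4 6 7 3 5

Reverse the RSK construction: for i from n down to 1, find the cell of Q containing i, remove the entry at that cell from P, and reverse-bump it up through P; the value ejected from row 1 is w(i).

Step i=7: Q has 7 at row 2, column 3; remove 6 from row 2 of P and reverse-bump: 6 enters row 1 and ejects 5. So w(7) = 5. P is now [[1, 3, 6, 7], [2, 4]].
Step i=6: Q has 6 at row 2, column 2; remove 4 from row 2 of P and reverse-bump: 4 enters row 1 and ejects 3. So w(6) = 3. P is now [[1, 4, 6, 7], [2]].
Step i=5: Q has 5 at row 1, column 4; remove that cell from P, ejecting 7. So w(5) = 7. P is now [[1, 4, 6], [2]].
Step i=4: Q has 4 at row 1, column 3; remove that cell from P, ejecting 6. So w(4) = 6. P is now [[1, 4], [2]].
Step i=3: Q has 3 at row 1, column 2; remove that cell from P, ejecting 4. So w(3) = 4. P is now [[1], [2]].
Step i=2: Q has 2 at row 2, column 1; remove 2 from row 2 of P and reverse-bump: 2 enters row 1 and ejects 1. So w(2) = 1. P is now [[2]].
Step i=1: Q has 1 at row 1, column 1; remove that cell from P, ejecting 2. So w(1) = 2. P is now [].

So w = 2 1 4 6 7 3 5.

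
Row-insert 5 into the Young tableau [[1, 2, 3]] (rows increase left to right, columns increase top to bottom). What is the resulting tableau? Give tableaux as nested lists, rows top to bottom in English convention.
[[1, 2, 3, 5]]

5 is larger than every entry of row 1, so it is appended to row 1. The new tableau is [[1, 2, 3, 5]].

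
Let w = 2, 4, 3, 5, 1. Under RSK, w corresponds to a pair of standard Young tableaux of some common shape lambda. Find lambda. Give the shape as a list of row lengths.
[3, 1, 1]

Row-insert each entry into an empty tableau.

After inserting 2: P = [[2]].
After inserting 4: P = [[2, 4]].
After inserting 3: P = [[2, 3], [4]].
After inserting 5: P = [[2, 3, 5], [4]].
After inserting 1: P = [[1, 3, 5], [2], [4]].

The final insertion tableau P = [[1, 3, 5], [2], [4]] has shape [3, 1, 1].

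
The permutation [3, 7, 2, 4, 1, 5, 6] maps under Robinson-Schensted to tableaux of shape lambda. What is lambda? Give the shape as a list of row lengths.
Row-insert each entry into an empty tableau.

After inserting 3: P = [[3]].
After inserting 7: P = [[3, 7]].
After inserting 2: P = [[2, 7], [3]].
After inserting 4: P = [[2, 4], [3, 7]].
After inserting 1: P = [[1, 4], [2, 7], [3]].
After inserting 5: P = [[1, 4, 5], [2, 7], [3]].
After inserting 6: P = [[1, 4, 5, 6], [2, 7], [3]].

The final insertion tableau P = [[1, 4, 5, 6], [2, 7], [3]] has shape [4, 2, 1].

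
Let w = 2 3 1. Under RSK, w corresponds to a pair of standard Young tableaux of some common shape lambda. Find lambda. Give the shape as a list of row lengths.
Row-insert each entry into an empty tableau.

After inserting 2: P = [[2]].
After inserting 3: P = [[2, 3]].
After inserting 1: P = [[1, 3], [2]].

The final insertion tableau P = [[1, 3], [2]] has shape [2, 1].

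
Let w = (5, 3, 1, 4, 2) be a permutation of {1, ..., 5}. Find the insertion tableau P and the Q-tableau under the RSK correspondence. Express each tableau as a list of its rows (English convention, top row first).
P = [[1, 2], [3, 4], [5]], Q = [[1, 4], [2, 5], [3]]

Insert each entry of the permutation into P by Schensted row insertion, recording in Q the position of each new cell.

Insert 5: appended to row 1. P = [[5]].
Insert 3: 3 bumps 5 from row 1; 5 starts row 2. P = [[3], [5]].
Insert 1: 1 bumps 3 from row 1; 3 bumps 5 from row 2; 5 starts row 3. P = [[1], [3], [5]].
Insert 4: appended to row 1. P = [[1, 4], [3], [5]].
Insert 2: 2 bumps 4 from row 1; 4 appends to row 2. P = [[1, 2], [3, 4], [5]].

So P = [[1, 2], [3, 4], [5]], Q = [[1, 4], [2, 5], [3]].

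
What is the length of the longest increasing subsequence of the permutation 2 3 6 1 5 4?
3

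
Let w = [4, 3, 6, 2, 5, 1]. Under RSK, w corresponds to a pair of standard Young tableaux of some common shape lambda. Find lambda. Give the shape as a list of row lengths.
Row-insert each entry into an empty tableau.

After inserting 4: P = [[4]].
After inserting 3: P = [[3], [4]].
After inserting 6: P = [[3, 6], [4]].
After inserting 2: P = [[2, 6], [3], [4]].
After inserting 5: P = [[2, 5], [3, 6], [4]].
After inserting 1: P = [[1, 5], [2, 6], [3], [4]].

The final insertion tableau P = [[1, 5], [2, 6], [3], [4]] has shape [2, 2, 1, 1].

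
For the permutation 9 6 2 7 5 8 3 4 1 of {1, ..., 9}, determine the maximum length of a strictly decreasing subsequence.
5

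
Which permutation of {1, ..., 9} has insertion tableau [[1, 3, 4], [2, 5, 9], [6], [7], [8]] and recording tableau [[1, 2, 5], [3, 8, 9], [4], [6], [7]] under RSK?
Reverse the RSK construction: for i from n down to 1, find the cell of Q containing i, remove the entry at that cell from P, and reverse-bump it up through P; the value ejected from row 1 is w(i).

Step i=9: Q has 9 at row 2, column 3; remove 9 from row 2 of P and reverse-bump: 9 enters row 1 and ejects 4. So w(9) = 4. P is now [[1, 3, 9], [2, 5], [6], [7], [8]].
Step i=8: Q has 8 at row 2, column 2; remove 5 from row 2 of P and reverse-bump: 5 enters row 1 and ejects 3. So w(8) = 3. P is now [[1, 5, 9], [2], [6], [7], [8]].
Step i=7: Q has 7 at row 5, column 1; remove 8 from row 5 of P and reverse-bump: 8 enters row 4 and ejects 7; 7 enters row 3 and ejects 6; 6 enters row 2 and ejects 2; 2 enters row 1 and ejects 1. So w(7) = 1. P is now [[2, 5, 9], [6], [7], [8]].
Step i=6: Q has 6 at row 4, column 1; remove 8 from row 4 of P and reverse-bump: 8 enters row 3 and ejects 7; 7 enters row 2 and ejects 6; 6 enters row 1 and ejects 5. So w(6) = 5. P is now [[2, 6, 9], [7], [8]].
Step i=5: Q has 5 at row 1, column 3; remove that cell from P, ejecting 9. So w(5) = 9. P is now [[2, 6], [7], [8]].
Step i=4: Q has 4 at row 3, column 1; remove 8 from row 3 of P and reverse-bump: 8 enters row 2 and ejects 7; 7 enters row 1 and ejects 6. So w(4) = 6. P is now [[2, 7], [8]].
Step i=3: Q has 3 at row 2, column 1; remove 8 from row 2 of P and reverse-bump: 8 enters row 1 and ejects 7. So w(3) = 7. P is now [[2, 8]].
Step i=2: Q has 2 at row 1, column 2; remove that cell from P, ejecting 8. So w(2) = 8. P is now [[2]].
Step i=1: Q has 1 at row 1, column 1; remove that cell from P, ejecting 2. So w(1) = 2. P is now [].

So w = 2 8 7 6 9 5 1 3 4.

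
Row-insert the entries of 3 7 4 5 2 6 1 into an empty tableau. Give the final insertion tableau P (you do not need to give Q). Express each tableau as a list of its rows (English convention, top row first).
P = [[1, 4, 5, 6], [2], [3], [7]]

Insert 3: appended to row 1. P = [[3]].
Insert 7: appended to row 1. P = [[3, 7]].
Insert 4: 4 bumps 7 from row 1; 7 starts row 2. P = [[3, 4], [7]].
Insert 5: appended to row 1. P = [[3, 4, 5], [7]].
Insert 2: 2 bumps 3 from row 1; 3 bumps 7 from row 2; 7 starts row 3. P = [[2, 4, 5], [3], [7]].
Insert 6: appended to row 1. P = [[2, 4, 5, 6], [3], [7]].
Insert 1: 1 bumps 2 from row 1; 2 bumps 3 from row 2; 3 bumps 7 from row 3; 7 starts row 4. P = [[1, 4, 5, 6], [2], [3], [7]].

So P = [[1, 4, 5, 6], [2], [3], [7]].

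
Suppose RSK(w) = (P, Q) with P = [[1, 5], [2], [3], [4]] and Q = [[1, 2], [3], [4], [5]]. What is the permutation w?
Reverse the RSK construction: for i from n down to 1, find the cell of Q containing i, remove the entry at that cell from P, and reverse-bump it up through P; the value ejected from row 1 is w(i).

Step i=5: Q has 5 at row 4, column 1; remove 4 from row 4 of P and reverse-bump: 4 enters row 3 and ejects 3; 3 enters row 2 and ejects 2; 2 enters row 1 and ejects 1. So w(5) = 1. P is now [[2, 5], [3], [4]].
Step i=4: Q has 4 at row 3, column 1; remove 4 from row 3 of P and reverse-bump: 4 enters row 2 and ejects 3; 3 enters row 1 and ejects 2. So w(4) = 2. P is now [[3, 5], [4]].
Step i=3: Q has 3 at row 2, column 1; remove 4 from row 2 of P and reverse-bump: 4 enters row 1 and ejects 3. So w(3) = 3. P is now [[4, 5]].
Step i=2: Q has 2 at row 1, column 2; remove that cell from P, ejecting 5. So w(2) = 5. P is now [[4]].
Step i=1: Q has 1 at row 1, column 1; remove that cell from P, ejecting 4. So w(1) = 4. P is now [].

So w = 4 5 3 2 1.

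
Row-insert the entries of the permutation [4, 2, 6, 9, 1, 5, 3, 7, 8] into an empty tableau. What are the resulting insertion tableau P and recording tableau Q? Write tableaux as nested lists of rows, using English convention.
P = [[1, 3, 7, 8], [2, 5, 9], [4, 6]], Q = [[1, 3, 4, 9], [2, 6, 8], [5, 7]]

Insert each entry of the permutation into P by Schensted row insertion, recording in Q the position of each new cell.

Insert 4: appended to row 1. P = [[4]].
Insert 2: 2 bumps 4 from row 1; 4 starts row 2. P = [[2], [4]].
Insert 6: appended to row 1. P = [[2, 6], [4]].
Insert 9: appended to row 1. P = [[2, 6, 9], [4]].
Insert 1: 1 bumps 2 from row 1; 2 bumps 4 from row 2; 4 starts row 3. P = [[1, 6, 9], [2], [4]].
Insert 5: 5 bumps 6 from row 1; 6 appends to row 2. P = [[1, 5, 9], [2, 6], [4]].
Insert 3: 3 bumps 5 from row 1; 5 bumps 6 from row 2; 6 appends to row 3. P = [[1, 3, 9], [2, 5], [4, 6]].
Insert 7: 7 bumps 9 from row 1; 9 appends to row 2. P = [[1, 3, 7], [2, 5, 9], [4, 6]].
Insert 8: appended to row 1. P = [[1, 3, 7, 8], [2, 5, 9], [4, 6]].

So P = [[1, 3, 7, 8], [2, 5, 9], [4, 6]], Q = [[1, 3, 4, 9], [2, 6, 8], [5, 7]].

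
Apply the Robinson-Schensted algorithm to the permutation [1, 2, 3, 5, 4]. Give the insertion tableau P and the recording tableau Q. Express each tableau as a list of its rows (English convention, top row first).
P = [[1, 2, 3, 4], [5]], Q = [[1, 2, 3, 4], [5]]

Insert each entry of the permutation into P by Schensted row insertion, recording in Q the position of each new cell.

Insert 1: appended to row 1. P = [[1]], Q = [[1]].
Insert 2: appended to row 1. P = [[1, 2]], Q = [[1, 2]].
Insert 3: appended to row 1. P = [[1, 2, 3]], Q = [[1, 2, 3]].
Insert 5: appended to row 1. P = [[1, 2, 3, 5]], Q = [[1, 2, 3, 4]].
Insert 4: 4 bumps 5 from row 1; 5 starts row 2. P = [[1, 2, 3, 4], [5]], Q = [[1, 2, 3, 4], [5]].

So P = [[1, 2, 3, 4], [5]], Q = [[1, 2, 3, 4], [5]].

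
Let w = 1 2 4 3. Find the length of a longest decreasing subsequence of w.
2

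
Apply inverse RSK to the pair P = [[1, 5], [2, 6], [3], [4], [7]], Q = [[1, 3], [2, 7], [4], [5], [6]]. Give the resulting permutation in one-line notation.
Reverse the RSK construction: for i from n down to 1, find the cell of Q containing i, remove the entry at that cell from P, and reverse-bump it up through P; the value ejected from row 1 is w(i).

Step i=7: Q has 7 at row 2, column 2; remove 6 from row 2 of P and reverse-bump: 6 enters row 1 and ejects 5. So w(7) = 5. P is now [[1, 6], [2], [3], [4], [7]].
Step i=6: Q has 6 at row 5, column 1; remove 7 from row 5 of P and reverse-bump: 7 enters row 4 and ejects 4; 4 enters row 3 and ejects 3; 3 enters row 2 and ejects 2; 2 enters row 1 and ejects 1. So w(6) = 1. P is now [[2, 6], [3], [4], [7]].
Step i=5: Q has 5 at row 4, column 1; remove 7 from row 4 of P and reverse-bump: 7 enters row 3 and ejects 4; 4 enters row 2 and ejects 3; 3 enters row 1 and ejects 2. So w(5) = 2. P is now [[3, 6], [4], [7]].
Step i=4: Q has 4 at row 3, column 1; remove 7 from row 3 of P and reverse-bump: 7 enters row 2 and ejects 4; 4 enters row 1 and ejects 3. So w(4) = 3. P is now [[4, 6], [7]].
Step i=3: Q has 3 at row 1, column 2; remove that cell from P, ejecting 6. So w(3) = 6. P is now [[4], [7]].
Step i=2: Q has 2 at row 2, column 1; remove 7 from row 2 of P and reverse-bump: 7 enters row 1 and ejects 4. So w(2) = 4. P is now [[7]].
Step i=1: Q has 1 at row 1, column 1; remove that cell from P, ejecting 7. So w(1) = 7. P is now [].

So w = 7 4 6 3 2 1 5.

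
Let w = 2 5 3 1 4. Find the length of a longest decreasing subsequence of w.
3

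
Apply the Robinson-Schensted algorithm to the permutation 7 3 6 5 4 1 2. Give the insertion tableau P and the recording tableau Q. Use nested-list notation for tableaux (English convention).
Insert each entry of the permutation into P by Schensted row insertion, recording in Q the position of each new cell.

Insert 7: appended to row 1. P = [[7]], Q = [[1]].
Insert 3: 3 bumps 7 from row 1; 7 starts row 2. P = [[3], [7]], Q = [[1], [2]].
Insert 6: appended to row 1. P = [[3, 6], [7]], Q = [[1, 3], [2]].
Insert 5: 5 bumps 6 from row 1; 6 bumps 7 from row 2; 7 starts row 3. P = [[3, 5], [6], [7]], Q = [[1, 3], [2], [4]].
Insert 4: 4 bumps 5 from row 1; 5 bumps 6 from row 2; 6 bumps 7 from row 3; 7 starts row 4. P = [[3, 4], [5], [6], [7]], Q = [[1, 3], [2], [4], [5]].
Insert 1: 1 bumps 3 from row 1; 3 bumps 5 from row 2; 5 bumps 6 from row 3; 6 bumps 7 from row 4; 7 starts row 5. P = [[1, 4], [3], [5], [6], [7]], Q = [[1, 3], [2], [4], [5], [6]].
Insert 2: 2 bumps 4 from row 1; 4 appends to row 2. P = [[1, 2], [3, 4], [5], [6], [7]], Q = [[1, 3], [2, 7], [4], [5], [6]].

So P = [[1, 2], [3, 4], [5], [6], [7]], Q = [[1, 3], [2, 7], [4], [5], [6]].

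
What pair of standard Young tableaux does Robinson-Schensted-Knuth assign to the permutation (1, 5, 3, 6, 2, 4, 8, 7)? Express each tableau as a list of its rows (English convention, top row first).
Insert each entry of the permutation into P by Schensted row insertion, recording in Q the position of each new cell.

Insert 1: appended to row 1. P = [[1]], Q = [[1]].
Insert 5: appended to row 1. P = [[1, 5]], Q = [[1, 2]].
Insert 3: 3 bumps 5 from row 1; 5 starts row 2. P = [[1, 3], [5]], Q = [[1, 2], [3]].
Insert 6: appended to row 1. P = [[1, 3, 6], [5]], Q = [[1, 2, 4], [3]].
Insert 2: 2 bumps 3 from row 1; 3 bumps 5 from row 2; 5 starts row 3. P = [[1, 2, 6], [3], [5]], Q = [[1, 2, 4], [3], [5]].
Insert 4: 4 bumps 6 from row 1; 6 appends to row 2. P = [[1, 2, 4], [3, 6], [5]], Q = [[1, 2, 4], [3, 6], [5]].
Insert 8: appended to row 1. P = [[1, 2, 4, 8], [3, 6], [5]], Q = [[1, 2, 4, 7], [3, 6], [5]].
Insert 7: 7 bumps 8 from row 1; 8 appends to row 2. P = [[1, 2, 4, 7], [3, 6, 8], [5]], Q = [[1, 2, 4, 7], [3, 6, 8], [5]].

So P = [[1, 2, 4, 7], [3, 6, 8], [5]], Q = [[1, 2, 4, 7], [3, 6, 8], [5]].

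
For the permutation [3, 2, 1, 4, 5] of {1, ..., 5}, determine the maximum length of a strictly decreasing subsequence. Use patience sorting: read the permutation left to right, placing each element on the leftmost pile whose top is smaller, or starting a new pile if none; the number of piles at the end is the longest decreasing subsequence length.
3

3: new pile. tops = [3]
2: new pile. tops = [3, 2]
1: new pile. tops = [3, 2, 1]
4: onto pile 1 (replacing 3). tops = [4, 2, 1]
5: onto pile 1 (replacing 4). tops = [5, 2, 1]

3 piles, so the longest decreasing subsequence has length 3.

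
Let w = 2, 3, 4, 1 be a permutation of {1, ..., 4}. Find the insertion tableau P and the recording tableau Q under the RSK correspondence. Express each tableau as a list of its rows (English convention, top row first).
P = [[1, 3, 4], [2]], Q = [[1, 2, 3], [4]]

Insert each entry of the permutation into P by Schensted row insertion, recording in Q the position of each new cell.

Insert 2: appended to row 1. P = [[2]], Q = [[1]].
Insert 3: appended to row 1. P = [[2, 3]], Q = [[1, 2]].
Insert 4: appended to row 1. P = [[2, 3, 4]], Q = [[1, 2, 3]].
Insert 1: 1 bumps 2 from row 1; 2 starts row 2. P = [[1, 3, 4], [2]], Q = [[1, 2, 3], [4]].

So P = [[1, 3, 4], [2]], Q = [[1, 2, 3], [4]].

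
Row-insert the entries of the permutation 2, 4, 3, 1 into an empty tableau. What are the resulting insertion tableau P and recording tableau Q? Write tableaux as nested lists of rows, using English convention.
P = [[1, 3], [2], [4]], Q = [[1, 2], [3], [4]]

Insert each entry of the permutation into P by Schensted row insertion, recording in Q the position of each new cell.

After inserting 2: P = [[2]].
After inserting 4: P = [[2, 4]].
After inserting 3: P = [[2, 3], [4]].
After inserting 1: P = [[1, 3], [2], [4]].

So P = [[1, 3], [2], [4]], Q = [[1, 2], [3], [4]].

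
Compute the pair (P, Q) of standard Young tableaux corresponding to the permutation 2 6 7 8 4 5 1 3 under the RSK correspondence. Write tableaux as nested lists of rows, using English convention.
Insert each entry of the permutation into P by Schensted row insertion, recording in Q the position of each new cell.

After inserting 2: P = [[2]].
After inserting 6: P = [[2, 6]].
After inserting 7: P = [[2, 6, 7]].
After inserting 8: P = [[2, 6, 7, 8]].
After inserting 4: P = [[2, 4, 7, 8], [6]].
After inserting 5: P = [[2, 4, 5, 8], [6, 7]].
After inserting 1: P = [[1, 4, 5, 8], [2, 7], [6]].
After inserting 3: P = [[1, 3, 5, 8], [2, 4], [6, 7]].

So P = [[1, 3, 5, 8], [2, 4], [6, 7]], Q = [[1, 2, 3, 4], [5, 6], [7, 8]].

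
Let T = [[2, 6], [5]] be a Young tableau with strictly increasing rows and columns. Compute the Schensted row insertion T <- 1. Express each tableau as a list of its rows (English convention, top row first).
In row 1, 1 replaces 2 (the leftmost entry greater than 1); 2 is bumped to row 2. In row 2, 2 replaces 5 (the leftmost entry greater than 2); 5 is bumped to row 3. 5 starts a new row 3. The new tableau is [[1, 6], [2], [5]].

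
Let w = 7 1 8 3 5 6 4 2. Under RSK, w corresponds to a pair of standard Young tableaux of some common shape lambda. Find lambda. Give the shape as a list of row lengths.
[4, 2, 1, 1]

Row-insert each entry into an empty tableau.

After inserting 7: P = [[7]].
After inserting 1: P = [[1], [7]].
After inserting 8: P = [[1, 8], [7]].
After inserting 3: P = [[1, 3], [7, 8]].
After inserting 5: P = [[1, 3, 5], [7, 8]].
After inserting 6: P = [[1, 3, 5, 6], [7, 8]].
After inserting 4: P = [[1, 3, 4, 6], [5, 8], [7]].
After inserting 2: P = [[1, 2, 4, 6], [3, 8], [5], [7]].

The final insertion tableau P = [[1, 2, 4, 6], [3, 8], [5], [7]] has shape [4, 2, 1, 1].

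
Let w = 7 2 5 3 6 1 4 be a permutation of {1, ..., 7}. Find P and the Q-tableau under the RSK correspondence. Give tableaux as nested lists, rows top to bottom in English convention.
P = [[1, 3, 4], [2, 6], [5], [7]], Q = [[1, 3, 5], [2, 7], [4], [6]]

Insert each entry of the permutation into P by Schensted row insertion, recording in Q the position of each new cell.

Insert 7: appended to row 1. P = [[7]], Q = [[1]].
Insert 2: 2 bumps 7 from row 1; 7 starts row 2. P = [[2], [7]], Q = [[1], [2]].
Insert 5: appended to row 1. P = [[2, 5], [7]], Q = [[1, 3], [2]].
Insert 3: 3 bumps 5 from row 1; 5 bumps 7 from row 2; 7 starts row 3. P = [[2, 3], [5], [7]], Q = [[1, 3], [2], [4]].
Insert 6: appended to row 1. P = [[2, 3, 6], [5], [7]], Q = [[1, 3, 5], [2], [4]].
Insert 1: 1 bumps 2 from row 1; 2 bumps 5 from row 2; 5 bumps 7 from row 3; 7 starts row 4. P = [[1, 3, 6], [2], [5], [7]], Q = [[1, 3, 5], [2], [4], [6]].
Insert 4: 4 bumps 6 from row 1; 6 appends to row 2. P = [[1, 3, 4], [2, 6], [5], [7]], Q = [[1, 3, 5], [2, 7], [4], [6]].

So P = [[1, 3, 4], [2, 6], [5], [7]], Q = [[1, 3, 5], [2, 7], [4], [6]].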